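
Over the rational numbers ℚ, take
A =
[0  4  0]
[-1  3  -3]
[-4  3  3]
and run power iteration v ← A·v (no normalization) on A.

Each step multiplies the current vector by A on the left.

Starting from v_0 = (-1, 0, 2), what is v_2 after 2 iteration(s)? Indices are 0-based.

v_0 = (-1, 0, 2).
v_1 = A·v_0 = (0, -5, 10).
v_2 = A·v_1 = (-20, -45, 15).

v_2 = (-20, -45, 15)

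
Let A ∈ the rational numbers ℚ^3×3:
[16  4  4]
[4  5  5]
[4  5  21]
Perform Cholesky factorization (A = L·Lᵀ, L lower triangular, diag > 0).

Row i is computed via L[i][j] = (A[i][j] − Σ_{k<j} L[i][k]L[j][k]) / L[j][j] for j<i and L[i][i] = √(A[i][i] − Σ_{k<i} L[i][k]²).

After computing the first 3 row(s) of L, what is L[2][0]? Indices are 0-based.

L[2][0] = 1

Step 1: L[0][0] = √(16) = 4.
  L[1][0] = (4) / L[0][0] = 1.
Step 2: L[1][1] = √(4) = 2.
  L[2][0] = (4) / L[0][0] = 1.
  L[2][1] = (4) / L[1][1] = 2.
Step 3: L[2][2] = √(16) = 4.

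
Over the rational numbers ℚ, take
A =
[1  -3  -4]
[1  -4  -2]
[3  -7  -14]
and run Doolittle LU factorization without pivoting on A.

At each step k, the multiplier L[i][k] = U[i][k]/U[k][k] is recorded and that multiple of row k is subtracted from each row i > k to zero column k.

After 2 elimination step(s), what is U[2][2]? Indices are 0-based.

Step 1: pivot at (0,0) is 1.
  row1 ← row1 − (1)·row0  ⇒  L[1][0]=1, U row1=(0, -1, 2)
  row2 ← row2 − (3)·row0  ⇒  L[2][0]=3, U row2=(0, 2, -2)
Step 2: pivot at (1,1) is -1.
  row2 ← row2 − (-2)·row1  ⇒  L[2][1]=-2, U row2=(0, 0, 2)

U[2][2] = 2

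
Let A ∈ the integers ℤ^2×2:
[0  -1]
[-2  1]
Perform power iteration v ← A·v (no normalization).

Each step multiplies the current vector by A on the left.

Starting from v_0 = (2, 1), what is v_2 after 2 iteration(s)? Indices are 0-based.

v_2 = (3, -1)

v_0 = (2, 1).
v_1 = A·v_0 = (-1, -3).
v_2 = A·v_1 = (3, -1).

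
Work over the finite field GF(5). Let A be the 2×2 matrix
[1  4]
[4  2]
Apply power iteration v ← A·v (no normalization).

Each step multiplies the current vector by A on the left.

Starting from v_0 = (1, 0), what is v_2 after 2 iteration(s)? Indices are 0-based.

v_0 = (1, 0).
v_1 = A·v_0 = (1, 4).
v_2 = A·v_1 = (2, 2).

v_2 = (2, 2)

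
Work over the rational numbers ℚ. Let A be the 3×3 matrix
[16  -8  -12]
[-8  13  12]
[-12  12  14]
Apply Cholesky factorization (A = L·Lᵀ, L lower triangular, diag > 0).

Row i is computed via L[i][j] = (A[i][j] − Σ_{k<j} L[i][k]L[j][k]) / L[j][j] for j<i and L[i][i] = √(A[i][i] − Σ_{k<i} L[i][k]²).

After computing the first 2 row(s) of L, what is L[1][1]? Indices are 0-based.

L[1][1] = 3

Step 1: L[0][0] = √(16) = 4.
  L[1][0] = (-8) / L[0][0] = -2.
Step 2: L[1][1] = √(9) = 3.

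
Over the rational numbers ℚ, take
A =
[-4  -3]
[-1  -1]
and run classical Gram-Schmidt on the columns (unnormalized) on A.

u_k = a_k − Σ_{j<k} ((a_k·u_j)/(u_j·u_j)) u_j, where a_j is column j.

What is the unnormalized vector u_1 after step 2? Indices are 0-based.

u_1 = (1/17, -4/17)

Step 1: u_0 = a_0 = (-4, -1).
Step 2: u_1 = a_1 − (13/17)·u_0 = (1/17, -4/17).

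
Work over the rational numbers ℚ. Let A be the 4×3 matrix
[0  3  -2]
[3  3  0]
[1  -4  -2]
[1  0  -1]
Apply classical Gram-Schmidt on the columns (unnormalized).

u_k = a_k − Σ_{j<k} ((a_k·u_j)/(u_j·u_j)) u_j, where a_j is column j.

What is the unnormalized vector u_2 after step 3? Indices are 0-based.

u_2 = (-809/349, 225/349, -438/349, -237/349)

Step 1: u_0 = a_0 = (0, 3, 1, 1).
Step 2: u_1 = a_1 − (5/11)·u_0 = (3, 18/11, -49/11, -5/11).
Step 3: u_2 = a_2 − (-3/11)·u_0 − (37/349)·u_1 = (-809/349, 225/349, -438/349, -237/349).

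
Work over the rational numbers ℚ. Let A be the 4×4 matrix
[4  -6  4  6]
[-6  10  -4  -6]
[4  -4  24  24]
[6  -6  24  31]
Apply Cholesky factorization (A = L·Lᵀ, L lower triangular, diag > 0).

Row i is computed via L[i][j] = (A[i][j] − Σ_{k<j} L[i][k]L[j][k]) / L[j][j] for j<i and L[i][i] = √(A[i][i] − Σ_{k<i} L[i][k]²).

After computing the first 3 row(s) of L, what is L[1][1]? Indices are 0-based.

L[1][1] = 1

Step 1: L[0][0] = √(4) = 2.
  L[1][0] = (-6) / L[0][0] = -3.
Step 2: L[1][1] = √(1) = 1.
  L[2][0] = (4) / L[0][0] = 2.
  L[2][1] = (2) / L[1][1] = 2.
Step 3: L[2][2] = √(16) = 4.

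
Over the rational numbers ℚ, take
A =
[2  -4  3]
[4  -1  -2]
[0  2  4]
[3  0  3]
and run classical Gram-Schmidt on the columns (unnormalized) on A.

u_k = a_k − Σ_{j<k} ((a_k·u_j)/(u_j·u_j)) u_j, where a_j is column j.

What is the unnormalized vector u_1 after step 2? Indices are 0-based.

Step 1: u_0 = a_0 = (2, 4, 0, 3).
Step 2: u_1 = a_1 − (-12/29)·u_0 = (-92/29, 19/29, 2, 36/29).

u_1 = (-92/29, 19/29, 2, 36/29)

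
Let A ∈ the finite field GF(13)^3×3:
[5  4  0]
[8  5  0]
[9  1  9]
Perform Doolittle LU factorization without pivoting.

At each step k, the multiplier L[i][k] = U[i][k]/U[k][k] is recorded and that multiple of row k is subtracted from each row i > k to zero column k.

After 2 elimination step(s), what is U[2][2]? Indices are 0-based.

k=0: U[0][0]=5
  eliminate (1,0): mult=12, new row 1: (0, 9, 0); set L[1][0]=12
  eliminate (2,0): mult=7, new row 2: (0, 12, 9); set L[2][0]=7
k=1: U[1][1]=9
  eliminate (2,1): mult=10, new row 2: (0, 0, 9); set L[2][1]=10

U[2][2] = 9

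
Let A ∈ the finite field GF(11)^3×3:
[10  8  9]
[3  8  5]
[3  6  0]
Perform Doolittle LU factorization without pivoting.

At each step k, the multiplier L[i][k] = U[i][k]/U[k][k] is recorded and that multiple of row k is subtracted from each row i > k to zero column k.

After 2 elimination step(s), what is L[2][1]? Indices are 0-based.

Step 1: pivot at (0,0) is 10.
  row1 ← row1 − (8)·row0  ⇒  L[1][0]=8, U row1=(0, 10, 10)
  row2 ← row2 − (8)·row0  ⇒  L[2][0]=8, U row2=(0, 8, 5)
Step 2: pivot at (1,1) is 10.
  row2 ← row2 − (3)·row1  ⇒  L[2][1]=3, U row2=(0, 0, 8)

L[2][1] = 3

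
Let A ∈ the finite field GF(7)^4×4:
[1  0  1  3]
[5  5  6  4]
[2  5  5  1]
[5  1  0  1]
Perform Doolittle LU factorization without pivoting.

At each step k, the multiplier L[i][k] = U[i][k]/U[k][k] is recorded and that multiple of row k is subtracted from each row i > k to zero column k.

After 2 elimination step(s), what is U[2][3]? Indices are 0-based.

Step 1: pivot at (0,0) is 1.
  row1 ← row1 − (5)·row0  ⇒  L[1][0]=5, U row1=(0, 5, 1, 3)
  row2 ← row2 − (2)·row0  ⇒  L[2][0]=2, U row2=(0, 5, 3, 2)
  row3 ← row3 − (5)·row0  ⇒  L[3][0]=5, U row3=(0, 1, 2, 0)
Step 2: pivot at (1,1) is 5.
  row2 ← row2 − (1)·row1  ⇒  L[2][1]=1, U row2=(0, 0, 2, 6)
  row3 ← row3 − (3)·row1  ⇒  L[3][1]=3, U row3=(0, 0, 6, 5)

U[2][3] = 6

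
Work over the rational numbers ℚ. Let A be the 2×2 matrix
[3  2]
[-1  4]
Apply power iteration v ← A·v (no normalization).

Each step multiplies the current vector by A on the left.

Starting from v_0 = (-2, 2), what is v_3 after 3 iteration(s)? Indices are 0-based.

v_0 = (-2, 2).
v_1 = A·v_0 = (-2, 10).
v_2 = A·v_1 = (14, 42).
v_3 = A·v_2 = (126, 154).

v_3 = (126, 154)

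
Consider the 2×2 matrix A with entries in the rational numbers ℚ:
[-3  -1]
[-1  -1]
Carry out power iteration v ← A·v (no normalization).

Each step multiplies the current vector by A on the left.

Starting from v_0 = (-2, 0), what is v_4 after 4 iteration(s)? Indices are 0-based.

v_0 = (-2, 0).
v_1 = A·v_0 = (6, 2).
v_2 = A·v_1 = (-20, -8).
v_3 = A·v_2 = (68, 28).
v_4 = A·v_3 = (-232, -96).

v_4 = (-232, -96)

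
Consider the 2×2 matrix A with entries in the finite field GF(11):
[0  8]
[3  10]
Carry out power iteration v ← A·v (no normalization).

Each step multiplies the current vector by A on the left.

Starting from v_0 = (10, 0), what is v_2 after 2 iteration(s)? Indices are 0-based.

v_2 = (9, 3)

v_0 = (10, 0).
v_1 = A·v_0 = (0, 8).
v_2 = A·v_1 = (9, 3).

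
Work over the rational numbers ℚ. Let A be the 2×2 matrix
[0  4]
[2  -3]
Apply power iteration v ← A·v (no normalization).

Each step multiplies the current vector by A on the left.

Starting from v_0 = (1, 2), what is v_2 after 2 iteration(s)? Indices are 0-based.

v_0 = (1, 2).
v_1 = A·v_0 = (8, -4).
v_2 = A·v_1 = (-16, 28).

v_2 = (-16, 28)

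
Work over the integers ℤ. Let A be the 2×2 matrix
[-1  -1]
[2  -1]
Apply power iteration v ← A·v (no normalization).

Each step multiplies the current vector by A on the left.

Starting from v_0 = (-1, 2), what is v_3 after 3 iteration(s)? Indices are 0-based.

v_0 = (-1, 2).
v_1 = A·v_0 = (-1, -4).
v_2 = A·v_1 = (5, 2).
v_3 = A·v_2 = (-7, 8).

v_3 = (-7, 8)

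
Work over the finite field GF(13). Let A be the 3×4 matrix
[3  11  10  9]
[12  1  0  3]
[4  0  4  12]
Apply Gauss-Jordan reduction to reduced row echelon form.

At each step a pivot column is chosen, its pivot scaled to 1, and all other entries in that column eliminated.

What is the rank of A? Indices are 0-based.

rank = 3

step 1: normalize row 0 (÷3) = (1, 8, 12, 3)
  row 1: subtract 12×row0 = (0, 9, 12, 6)
  row 2: subtract 4×row0 = (0, 7, 8, 0)
step 2: normalize row 1 (÷9) = (0, 1, 10, 5)
  row 0: subtract 8×row1 = (1, 0, 10, 2)
  row 2: subtract 7×row1 = (0, 0, 3, 4)
step 3: normalize row 2 (÷3) = (0, 0, 1, 10)
  row 0: subtract 10×row2 = (1, 0, 0, 6)
  row 1: subtract 10×row2 = (0, 1, 0, 9)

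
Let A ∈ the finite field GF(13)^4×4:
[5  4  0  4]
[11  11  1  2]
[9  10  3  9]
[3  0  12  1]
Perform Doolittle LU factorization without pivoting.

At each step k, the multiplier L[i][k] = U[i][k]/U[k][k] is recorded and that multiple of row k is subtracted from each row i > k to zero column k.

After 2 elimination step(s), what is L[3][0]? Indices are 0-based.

[col 0] pivot 5
  R1 -= 10*R0 → (0, 10, 1, 1)  (L[1][0] := 10)
  R2 -= 7*R0 → (0, 8, 3, 7)  (L[2][0] := 7)
  R3 -= 11*R0 → (0, 8, 12, 9)  (L[3][0] := 11)
[col 1] pivot 10
  R2 -= 6*R1 → (0, 0, 10, 1)  (L[2][1] := 6)
  R3 -= 6*R1 → (0, 0, 6, 3)  (L[3][1] := 6)

L[3][0] = 11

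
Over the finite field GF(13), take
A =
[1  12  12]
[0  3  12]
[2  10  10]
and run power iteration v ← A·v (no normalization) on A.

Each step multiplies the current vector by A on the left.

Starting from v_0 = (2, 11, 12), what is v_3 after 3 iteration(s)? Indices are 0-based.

v_0 = (2, 11, 12).
v_1 = A·v_0 = (5, 8, 0).
v_2 = A·v_1 = (10, 11, 12).
v_3 = A·v_2 = (0, 8, 3).

v_3 = (0, 8, 3)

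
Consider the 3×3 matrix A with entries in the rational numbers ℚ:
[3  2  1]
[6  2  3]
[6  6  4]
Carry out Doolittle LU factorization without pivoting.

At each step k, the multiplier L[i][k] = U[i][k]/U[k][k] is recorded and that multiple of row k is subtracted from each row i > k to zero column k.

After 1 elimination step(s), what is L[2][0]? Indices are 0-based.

Step 1: pivot at (0,0) is 3.
  row1 ← row1 − (2)·row0  ⇒  L[1][0]=2, U row1=(0, -2, 1)
  row2 ← row2 − (2)·row0  ⇒  L[2][0]=2, U row2=(0, 2, 2)

L[2][0] = 2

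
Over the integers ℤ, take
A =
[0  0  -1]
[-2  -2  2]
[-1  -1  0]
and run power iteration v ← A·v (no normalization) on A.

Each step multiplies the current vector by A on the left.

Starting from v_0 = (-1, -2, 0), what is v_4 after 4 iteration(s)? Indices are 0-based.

v_4 = (-9, -6, -12)

v_0 = (-1, -2, 0).
v_1 = A·v_0 = (0, 6, 3).
v_2 = A·v_1 = (-3, -6, -6).
v_3 = A·v_2 = (6, 6, 9).
v_4 = A·v_3 = (-9, -6, -12).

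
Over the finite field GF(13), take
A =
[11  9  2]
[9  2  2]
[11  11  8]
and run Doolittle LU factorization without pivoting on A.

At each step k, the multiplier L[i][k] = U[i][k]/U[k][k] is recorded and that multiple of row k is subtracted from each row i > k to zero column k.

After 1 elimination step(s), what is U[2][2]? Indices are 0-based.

Step 1: pivot at (0,0) is 11.
  row1 ← row1 − (2)·row0  ⇒  L[1][0]=2, U row1=(0, 10, 11)
  row2 ← row2 − (1)·row0  ⇒  L[2][0]=1, U row2=(0, 2, 6)

U[2][2] = 6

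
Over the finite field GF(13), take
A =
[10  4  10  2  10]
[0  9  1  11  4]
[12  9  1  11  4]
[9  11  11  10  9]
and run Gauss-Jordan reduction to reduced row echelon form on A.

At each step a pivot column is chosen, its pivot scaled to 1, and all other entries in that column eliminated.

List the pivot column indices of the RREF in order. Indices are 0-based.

pivot(0,0)=10: scale R0 → (1, 3, 1, 8, 1)
  clear (2,0): R2 −= (12)R0 → (0, 12, 2, 6, 5)
  clear (3,0): R3 −= (9)R0 → (0, 10, 2, 3, 0)
pivot(1,1)=9: scale R1 → (0, 1, 3, 7, 12)
  clear (0,1): R0 −= (3)R1 → (1, 0, 5, 0, 4)
  clear (2,1): R2 −= (12)R1 → (0, 0, 5, 0, 4)
  clear (3,1): R3 −= (10)R1 → (0, 0, 11, 11, 10)
pivot(2,2)=5: scale R2 → (0, 0, 1, 0, 6)
  clear (0,2): R0 −= (5)R2 → (1, 0, 0, 0, 0)
  clear (1,2): R1 −= (3)R2 → (0, 1, 0, 7, 7)
  clear (3,2): R3 −= (11)R2 → (0, 0, 0, 11, 9)
pivot(3,3)=11: scale R3 → (0, 0, 0, 1, 2)
  clear (1,3): R1 −= (7)R3 → (0, 1, 0, 0, 6)

pivot columns: 0, 1, 2, 3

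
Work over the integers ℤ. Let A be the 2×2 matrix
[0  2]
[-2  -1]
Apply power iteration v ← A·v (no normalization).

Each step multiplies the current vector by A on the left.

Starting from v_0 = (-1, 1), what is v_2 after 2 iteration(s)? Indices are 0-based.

v_2 = (2, -5)

v_0 = (-1, 1).
v_1 = A·v_0 = (2, 1).
v_2 = A·v_1 = (2, -5).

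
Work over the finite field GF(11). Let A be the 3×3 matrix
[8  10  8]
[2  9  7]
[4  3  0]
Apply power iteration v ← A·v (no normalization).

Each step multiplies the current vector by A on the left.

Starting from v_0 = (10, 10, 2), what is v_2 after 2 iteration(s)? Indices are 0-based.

v_2 = (2, 7, 1)

v_0 = (10, 10, 2).
v_1 = A·v_0 = (9, 3, 4).
v_2 = A·v_1 = (2, 7, 1).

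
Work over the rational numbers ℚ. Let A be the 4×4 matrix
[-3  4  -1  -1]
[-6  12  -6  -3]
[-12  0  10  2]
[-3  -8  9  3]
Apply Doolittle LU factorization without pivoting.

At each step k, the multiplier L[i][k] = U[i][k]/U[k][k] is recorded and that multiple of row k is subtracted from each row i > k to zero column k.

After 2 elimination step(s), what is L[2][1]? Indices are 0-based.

k=0: U[0][0]=-3
  eliminate (1,0): mult=2, new row 1: (0, 4, -4, -1); set L[1][0]=2
  eliminate (2,0): mult=4, new row 2: (0, -16, 14, 6); set L[2][0]=4
  eliminate (3,0): mult=1, new row 3: (0, -12, 10, 4); set L[3][0]=1
k=1: U[1][1]=4
  eliminate (2,1): mult=-4, new row 2: (0, 0, -2, 2); set L[2][1]=-4
  eliminate (3,1): mult=-3, new row 3: (0, 0, -2, 1); set L[3][1]=-3

L[2][1] = -4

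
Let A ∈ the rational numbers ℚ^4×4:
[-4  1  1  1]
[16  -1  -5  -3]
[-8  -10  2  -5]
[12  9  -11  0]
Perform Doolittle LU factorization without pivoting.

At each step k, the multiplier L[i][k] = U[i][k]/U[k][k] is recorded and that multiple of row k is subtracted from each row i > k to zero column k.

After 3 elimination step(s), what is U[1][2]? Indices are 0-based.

Step 1: pivot at (0,0) is -4.
  row1 ← row1 − (-4)·row0  ⇒  L[1][0]=-4, U row1=(0, 3, -1, 1)
  row2 ← row2 − (2)·row0  ⇒  L[2][0]=2, U row2=(0, -12, 0, -7)
  row3 ← row3 − (-3)·row0  ⇒  L[3][0]=-3, U row3=(0, 12, -8, 3)
Step 2: pivot at (1,1) is 3.
  row2 ← row2 − (-4)·row1  ⇒  L[2][1]=-4, U row2=(0, 0, -4, -3)
  row3 ← row3 − (4)·row1  ⇒  L[3][1]=4, U row3=(0, 0, -4, -1)
Step 3: pivot at (2,2) is -4.
  row3 ← row3 − (1)·row2  ⇒  L[3][2]=1, U row3=(0, 0, 0, 2)

U[1][2] = -1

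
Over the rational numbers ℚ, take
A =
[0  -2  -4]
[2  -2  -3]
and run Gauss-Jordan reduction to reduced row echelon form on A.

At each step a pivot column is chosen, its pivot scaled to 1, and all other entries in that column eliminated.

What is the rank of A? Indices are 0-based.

[1] R0 <-> R1
[1] R0 /= 2  ⇒  (1, -1, -3/2)
[2] R1 /= -2  ⇒  (0, 1, 2)
     R0 -= -1·R1  ⇒  (1, 0, 1/2)

rank = 2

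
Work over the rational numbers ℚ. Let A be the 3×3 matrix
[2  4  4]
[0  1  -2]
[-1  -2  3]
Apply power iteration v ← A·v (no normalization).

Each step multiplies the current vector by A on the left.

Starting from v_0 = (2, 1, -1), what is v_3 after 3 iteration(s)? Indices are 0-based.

v_3 = (-72, 79, -119)

v_0 = (2, 1, -1).
v_1 = A·v_0 = (4, 3, -7).
v_2 = A·v_1 = (-8, 17, -31).
v_3 = A·v_2 = (-72, 79, -119).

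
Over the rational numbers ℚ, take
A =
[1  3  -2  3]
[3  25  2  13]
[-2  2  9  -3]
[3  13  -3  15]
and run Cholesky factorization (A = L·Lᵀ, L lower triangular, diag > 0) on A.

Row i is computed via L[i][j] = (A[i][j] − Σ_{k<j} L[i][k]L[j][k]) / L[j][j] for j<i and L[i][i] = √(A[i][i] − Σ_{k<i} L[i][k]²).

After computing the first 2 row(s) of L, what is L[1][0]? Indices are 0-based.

L[1][0] = 3

Step 1: L[0][0] = √(1) = 1.
  L[1][0] = (3) / L[0][0] = 3.
Step 2: L[1][1] = √(16) = 4.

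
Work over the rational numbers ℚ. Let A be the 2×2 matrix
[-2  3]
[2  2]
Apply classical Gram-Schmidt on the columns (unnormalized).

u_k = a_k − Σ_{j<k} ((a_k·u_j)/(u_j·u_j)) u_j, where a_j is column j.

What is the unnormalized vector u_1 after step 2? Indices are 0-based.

u_1 = (5/2, 5/2)

Step 1: u_0 = a_0 = (-2, 2).
Step 2: u_1 = a_1 − (-1/4)·u_0 = (5/2, 5/2).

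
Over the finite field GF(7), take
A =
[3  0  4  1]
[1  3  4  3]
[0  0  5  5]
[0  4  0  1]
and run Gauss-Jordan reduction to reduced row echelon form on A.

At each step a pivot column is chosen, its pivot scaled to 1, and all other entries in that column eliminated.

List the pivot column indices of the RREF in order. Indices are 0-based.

pivot columns: 0, 1, 2, 3

[1] R0 /= 3  ⇒  (1, 0, 6, 5)
     R1 -= 1·R0  ⇒  (0, 3, 5, 5)
[2] R1 /= 3  ⇒  (0, 1, 4, 4)
     R3 -= 4·R1  ⇒  (0, 0, 5, 6)
[3] R2 /= 5  ⇒  (0, 0, 1, 1)
     R0 -= 6·R2  ⇒  (1, 0, 0, 6)
     R1 -= 4·R2  ⇒  (0, 1, 0, 0)
     R3 -= 5·R2  ⇒  (0, 0, 0, 1)
[4] R3 /= 1  ⇒  (0, 0, 0, 1)
     R0 -= 6·R3  ⇒  (1, 0, 0, 0)
     R2 -= 1·R3  ⇒  (0, 0, 1, 0)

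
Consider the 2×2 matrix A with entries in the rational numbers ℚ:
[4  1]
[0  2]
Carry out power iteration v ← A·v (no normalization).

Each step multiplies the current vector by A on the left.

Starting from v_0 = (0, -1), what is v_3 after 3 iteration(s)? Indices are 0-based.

v_0 = (0, -1).
v_1 = A·v_0 = (-1, -2).
v_2 = A·v_1 = (-6, -4).
v_3 = A·v_2 = (-28, -8).

v_3 = (-28, -8)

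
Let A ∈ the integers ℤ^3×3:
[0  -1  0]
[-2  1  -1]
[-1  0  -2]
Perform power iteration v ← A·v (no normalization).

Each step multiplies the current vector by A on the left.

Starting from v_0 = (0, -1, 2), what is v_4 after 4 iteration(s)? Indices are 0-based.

v_0 = (0, -1, 2).
v_1 = A·v_0 = (1, -3, -4).
v_2 = A·v_1 = (3, -1, 7).
v_3 = A·v_2 = (1, -14, -17).
v_4 = A·v_3 = (14, 1, 33).

v_4 = (14, 1, 33)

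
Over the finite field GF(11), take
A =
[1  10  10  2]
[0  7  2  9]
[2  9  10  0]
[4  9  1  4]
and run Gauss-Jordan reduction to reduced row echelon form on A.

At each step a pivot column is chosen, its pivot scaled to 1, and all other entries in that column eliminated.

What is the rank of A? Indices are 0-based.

pivot(0,0)=1: scale R0 → (1, 10, 10, 2)
  clear (2,0): R2 −= (2)R0 → (0, 0, 1, 7)
  clear (3,0): R3 −= (4)R0 → (0, 2, 5, 7)
pivot(1,1)=7: scale R1 → (0, 1, 5, 6)
  clear (0,1): R0 −= (10)R1 → (1, 0, 4, 8)
  clear (3,1): R3 −= (2)R1 → (0, 0, 6, 6)
pivot(2,2)=1: scale R2 → (0, 0, 1, 7)
  clear (0,2): R0 −= (4)R2 → (1, 0, 0, 2)
  clear (1,2): R1 −= (5)R2 → (0, 1, 0, 4)
  clear (3,2): R3 −= (6)R2 → (0, 0, 0, 8)
pivot(3,3)=8: scale R3 → (0, 0, 0, 1)
  clear (0,3): R0 −= (2)R3 → (1, 0, 0, 0)
  clear (1,3): R1 −= (4)R3 → (0, 1, 0, 0)
  clear (2,3): R2 −= (7)R3 → (0, 0, 1, 0)

rank = 4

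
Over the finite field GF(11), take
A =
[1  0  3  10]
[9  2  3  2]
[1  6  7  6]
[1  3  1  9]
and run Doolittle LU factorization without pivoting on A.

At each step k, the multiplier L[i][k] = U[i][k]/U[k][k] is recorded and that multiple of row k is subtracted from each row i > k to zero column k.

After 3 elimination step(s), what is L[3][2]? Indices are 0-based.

k=0: U[0][0]=1
  eliminate (1,0): mult=9, new row 1: (0, 2, 9, 0); set L[1][0]=9
  eliminate (2,0): mult=1, new row 2: (0, 6, 4, 7); set L[2][0]=1
  eliminate (3,0): mult=1, new row 3: (0, 3, 9, 10); set L[3][0]=1
k=1: U[1][1]=2
  eliminate (2,1): mult=3, new row 2: (0, 0, 10, 7); set L[2][1]=3
  eliminate (3,1): mult=7, new row 3: (0, 0, 1, 10); set L[3][1]=7
k=2: U[2][2]=10
  eliminate (3,2): mult=10, new row 3: (0, 0, 0, 6); set L[3][2]=10

L[3][2] = 10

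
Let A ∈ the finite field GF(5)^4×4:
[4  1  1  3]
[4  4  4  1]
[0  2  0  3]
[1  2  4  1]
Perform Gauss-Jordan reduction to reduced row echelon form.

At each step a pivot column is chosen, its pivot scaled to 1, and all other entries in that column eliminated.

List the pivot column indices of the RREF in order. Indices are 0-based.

pivot columns: 0, 1, 2, 3

[1] R0 /= 4  ⇒  (1, 4, 4, 2)
     R1 -= 4·R0  ⇒  (0, 3, 3, 3)
     R3 -= 1·R0  ⇒  (0, 3, 0, 4)
[2] R1 /= 3  ⇒  (0, 1, 1, 1)
     R0 -= 4·R1  ⇒  (1, 0, 0, 3)
     R2 -= 2·R1  ⇒  (0, 0, 3, 1)
     R3 -= 3·R1  ⇒  (0, 0, 2, 1)
[3] R2 /= 3  ⇒  (0, 0, 1, 2)
     R1 -= 1·R2  ⇒  (0, 1, 0, 4)
     R3 -= 2·R2  ⇒  (0, 0, 0, 2)
[4] R3 /= 2  ⇒  (0, 0, 0, 1)
     R0 -= 3·R3  ⇒  (1, 0, 0, 0)
     R1 -= 4·R3  ⇒  (0, 1, 0, 0)
     R2 -= 2·R3  ⇒  (0, 0, 1, 0)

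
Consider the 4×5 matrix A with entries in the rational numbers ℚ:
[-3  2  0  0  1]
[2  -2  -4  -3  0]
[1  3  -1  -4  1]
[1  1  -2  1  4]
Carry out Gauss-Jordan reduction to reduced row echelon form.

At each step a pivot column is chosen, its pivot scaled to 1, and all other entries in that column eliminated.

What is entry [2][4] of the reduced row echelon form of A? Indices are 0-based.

pivot(0,0)=-3: scale R0 → (1, -2/3, 0, 0, -1/3)
  clear (1,0): R1 −= (2)R0 → (0, -2/3, -4, -3, 2/3)
  clear (2,0): R2 −= (1)R0 → (0, 11/3, -1, -4, 4/3)
  clear (3,0): R3 −= (1)R0 → (0, 5/3, -2, 1, 13/3)
pivot(1,1)=-2/3: scale R1 → (0, 1, 6, 9/2, -1)
  clear (0,1): R0 −= (-2/3)R1 → (1, 0, 4, 3, -1)
  clear (2,1): R2 −= (11/3)R1 → (0, 0, -23, -41/2, 5)
  clear (3,1): R3 −= (5/3)R1 → (0, 0, -12, -13/2, 6)
pivot(2,2)=-23: scale R2 → (0, 0, 1, 41/46, -5/23)
  clear (0,2): R0 −= (4)R2 → (1, 0, 0, -13/23, -3/23)
  clear (1,2): R1 −= (6)R2 → (0, 1, 0, -39/46, 7/23)
  clear (3,2): R3 −= (-12)R2 → (0, 0, 0, 193/46, 78/23)
pivot(3,3)=193/46: scale R3 → (0, 0, 0, 1, 156/193)
  clear (0,3): R0 −= (-13/23)R3 → (1, 0, 0, 0, 63/193)
  clear (1,3): R1 −= (-39/46)R3 → (0, 1, 0, 0, 191/193)
  clear (2,3): R2 −= (41/46)R3 → (0, 0, 1, 0, -181/193)

M[2][4] = -181/193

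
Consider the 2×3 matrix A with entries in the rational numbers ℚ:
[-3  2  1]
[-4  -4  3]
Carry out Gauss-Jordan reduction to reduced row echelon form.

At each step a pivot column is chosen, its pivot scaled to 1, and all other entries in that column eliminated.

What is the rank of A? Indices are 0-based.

rank = 2

step 1: normalize row 0 (÷-3) = (1, -2/3, -1/3)
  row 1: subtract -4×row0 = (0, -20/3, 5/3)
step 2: normalize row 1 (÷-20/3) = (0, 1, -1/4)
  row 0: subtract -2/3×row1 = (1, 0, -1/2)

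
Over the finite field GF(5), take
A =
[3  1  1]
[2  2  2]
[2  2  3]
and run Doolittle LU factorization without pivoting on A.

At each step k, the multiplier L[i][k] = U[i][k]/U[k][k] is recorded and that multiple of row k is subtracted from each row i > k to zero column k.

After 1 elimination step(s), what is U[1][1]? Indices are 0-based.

k=0: U[0][0]=3
  eliminate (1,0): mult=4, new row 1: (0, 3, 3); set L[1][0]=4
  eliminate (2,0): mult=4, new row 2: (0, 3, 4); set L[2][0]=4

U[1][1] = 3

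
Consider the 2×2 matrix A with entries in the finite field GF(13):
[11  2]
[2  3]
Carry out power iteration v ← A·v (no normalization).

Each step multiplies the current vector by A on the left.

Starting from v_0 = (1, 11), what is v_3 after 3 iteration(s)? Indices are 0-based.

v_3 = (9, 1)

v_0 = (1, 11).
v_1 = A·v_0 = (7, 9).
v_2 = A·v_1 = (4, 2).
v_3 = A·v_2 = (9, 1).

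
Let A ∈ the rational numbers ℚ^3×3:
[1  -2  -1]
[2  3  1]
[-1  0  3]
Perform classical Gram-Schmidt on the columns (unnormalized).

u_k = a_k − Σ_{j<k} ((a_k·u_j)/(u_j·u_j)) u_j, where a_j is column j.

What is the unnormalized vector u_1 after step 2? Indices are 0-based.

u_1 = (-8/3, 5/3, 2/3)

Step 1: u_0 = a_0 = (1, 2, -1).
Step 2: u_1 = a_1 − (2/3)·u_0 = (-8/3, 5/3, 2/3).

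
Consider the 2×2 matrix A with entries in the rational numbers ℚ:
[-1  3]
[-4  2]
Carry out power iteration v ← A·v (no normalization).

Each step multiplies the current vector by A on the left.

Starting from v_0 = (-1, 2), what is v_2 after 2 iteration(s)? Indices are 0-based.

v_2 = (17, -12)

v_0 = (-1, 2).
v_1 = A·v_0 = (7, 8).
v_2 = A·v_1 = (17, -12).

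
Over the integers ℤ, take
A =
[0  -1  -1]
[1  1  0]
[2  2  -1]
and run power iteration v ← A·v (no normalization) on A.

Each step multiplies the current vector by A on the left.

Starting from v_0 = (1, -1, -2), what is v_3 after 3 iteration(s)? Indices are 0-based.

v_0 = (1, -1, -2).
v_1 = A·v_0 = (3, 0, 2).
v_2 = A·v_1 = (-2, 3, 4).
v_3 = A·v_2 = (-7, 1, -2).

v_3 = (-7, 1, -2)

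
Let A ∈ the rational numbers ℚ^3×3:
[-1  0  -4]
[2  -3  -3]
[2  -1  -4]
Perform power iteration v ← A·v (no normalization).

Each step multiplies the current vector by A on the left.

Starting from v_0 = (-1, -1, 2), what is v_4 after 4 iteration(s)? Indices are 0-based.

v_0 = (-1, -1, 2).
v_1 = A·v_0 = (-7, -5, -9).
v_2 = A·v_1 = (43, 28, 27).
v_3 = A·v_2 = (-151, -79, -50).
v_4 = A·v_3 = (351, 85, -23).

v_4 = (351, 85, -23)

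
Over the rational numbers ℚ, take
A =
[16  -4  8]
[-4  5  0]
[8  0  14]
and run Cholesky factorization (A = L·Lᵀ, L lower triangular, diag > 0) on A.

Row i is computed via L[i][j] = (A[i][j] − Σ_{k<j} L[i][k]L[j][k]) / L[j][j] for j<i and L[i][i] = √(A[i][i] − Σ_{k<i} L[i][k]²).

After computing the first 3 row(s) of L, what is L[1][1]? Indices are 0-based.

Step 1: L[0][0] = √(16) = 4.
  L[1][0] = (-4) / L[0][0] = -1.
Step 2: L[1][1] = √(4) = 2.
  L[2][0] = (8) / L[0][0] = 2.
  L[2][1] = (2) / L[1][1] = 1.
Step 3: L[2][2] = √(9) = 3.

L[1][1] = 2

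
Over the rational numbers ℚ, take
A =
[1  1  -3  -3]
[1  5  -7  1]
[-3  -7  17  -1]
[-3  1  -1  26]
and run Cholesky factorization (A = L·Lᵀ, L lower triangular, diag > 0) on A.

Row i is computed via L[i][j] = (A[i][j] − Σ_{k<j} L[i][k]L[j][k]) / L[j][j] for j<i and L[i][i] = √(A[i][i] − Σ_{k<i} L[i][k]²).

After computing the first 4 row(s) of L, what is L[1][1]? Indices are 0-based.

L[1][1] = 2

Step 1: L[0][0] = √(1) = 1.
  L[1][0] = (1) / L[0][0] = 1.
Step 2: L[1][1] = √(4) = 2.
  L[2][0] = (-3) / L[0][0] = -3.
  L[2][1] = (-4) / L[1][1] = -2.
Step 3: L[2][2] = √(4) = 2.
  L[3][0] = (-3) / L[0][0] = -3.
  L[3][1] = (4) / L[1][1] = 2.
  L[3][2] = (-6) / L[2][2] = -3.
Step 4: L[3][3] = √(4) = 2.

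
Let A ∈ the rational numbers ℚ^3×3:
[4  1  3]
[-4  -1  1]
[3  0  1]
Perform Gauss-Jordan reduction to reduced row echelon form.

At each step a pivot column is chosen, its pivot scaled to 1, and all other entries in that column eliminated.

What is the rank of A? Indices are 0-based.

pivot(0,0)=4: scale R0 → (1, 1/4, 3/4)
  clear (1,0): R1 −= (-4)R0 → (0, 0, 4)
  clear (2,0): R2 −= (3)R0 → (0, -3/4, -5/4)
pivot(1,1): swap R1↔R2
pivot(1,1)=-3/4: scale R1 → (0, 1, 5/3)
  clear (0,1): R0 −= (1/4)R1 → (1, 0, 1/3)
pivot(2,2)=4: scale R2 → (0, 0, 1)
  clear (0,2): R0 −= (1/3)R2 → (1, 0, 0)
  clear (1,2): R1 −= (5/3)R2 → (0, 1, 0)

rank = 3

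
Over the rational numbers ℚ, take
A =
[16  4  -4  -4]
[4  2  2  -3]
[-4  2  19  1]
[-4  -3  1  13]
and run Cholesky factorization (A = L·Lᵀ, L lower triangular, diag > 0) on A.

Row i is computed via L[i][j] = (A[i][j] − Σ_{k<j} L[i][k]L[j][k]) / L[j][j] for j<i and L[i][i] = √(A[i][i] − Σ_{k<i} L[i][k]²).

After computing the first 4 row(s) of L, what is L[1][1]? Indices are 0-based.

L[1][1] = 1

Step 1: L[0][0] = √(16) = 4.
  L[1][0] = (4) / L[0][0] = 1.
Step 2: L[1][1] = √(1) = 1.
  L[2][0] = (-4) / L[0][0] = -1.
  L[2][1] = (3) / L[1][1] = 3.
Step 3: L[2][2] = √(9) = 3.
  L[3][0] = (-4) / L[0][0] = -1.
  L[3][1] = (-2) / L[1][1] = -2.
  L[3][2] = (6) / L[2][2] = 2.
Step 4: L[3][3] = √(4) = 2.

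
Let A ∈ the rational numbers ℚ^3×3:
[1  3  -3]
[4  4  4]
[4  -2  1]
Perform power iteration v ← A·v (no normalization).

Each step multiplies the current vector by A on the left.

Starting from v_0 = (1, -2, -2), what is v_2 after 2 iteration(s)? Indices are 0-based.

v_0 = (1, -2, -2).
v_1 = A·v_0 = (1, -12, 6).
v_2 = A·v_1 = (-53, -20, 34).

v_2 = (-53, -20, 34)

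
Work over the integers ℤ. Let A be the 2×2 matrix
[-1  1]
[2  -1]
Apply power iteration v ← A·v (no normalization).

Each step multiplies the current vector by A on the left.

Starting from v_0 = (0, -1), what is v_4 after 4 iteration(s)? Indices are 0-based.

v_0 = (0, -1).
v_1 = A·v_0 = (-1, 1).
v_2 = A·v_1 = (2, -3).
v_3 = A·v_2 = (-5, 7).
v_4 = A·v_3 = (12, -17).

v_4 = (12, -17)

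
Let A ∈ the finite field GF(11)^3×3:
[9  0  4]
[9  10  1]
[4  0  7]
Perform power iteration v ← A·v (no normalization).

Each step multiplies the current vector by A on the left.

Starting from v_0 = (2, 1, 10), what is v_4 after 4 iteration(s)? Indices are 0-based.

v_0 = (2, 1, 10).
v_1 = A·v_0 = (3, 5, 1).
v_2 = A·v_1 = (9, 1, 8).
v_3 = A·v_2 = (3, 0, 4).
v_4 = A·v_3 = (10, 9, 7).

v_4 = (10, 9, 7)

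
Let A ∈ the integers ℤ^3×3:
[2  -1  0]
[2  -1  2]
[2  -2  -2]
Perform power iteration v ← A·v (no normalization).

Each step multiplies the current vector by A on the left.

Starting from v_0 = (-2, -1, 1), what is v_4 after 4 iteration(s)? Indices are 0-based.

v_4 = (-5, 11, -32)

v_0 = (-2, -1, 1).
v_1 = A·v_0 = (-3, -1, -4).
v_2 = A·v_1 = (-5, -13, 4).
v_3 = A·v_2 = (3, 11, 8).
v_4 = A·v_3 = (-5, 11, -32).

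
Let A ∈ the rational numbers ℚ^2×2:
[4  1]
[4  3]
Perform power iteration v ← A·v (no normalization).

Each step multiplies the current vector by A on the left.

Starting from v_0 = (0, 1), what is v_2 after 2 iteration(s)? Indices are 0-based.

v_0 = (0, 1).
v_1 = A·v_0 = (1, 3).
v_2 = A·v_1 = (7, 13).

v_2 = (7, 13)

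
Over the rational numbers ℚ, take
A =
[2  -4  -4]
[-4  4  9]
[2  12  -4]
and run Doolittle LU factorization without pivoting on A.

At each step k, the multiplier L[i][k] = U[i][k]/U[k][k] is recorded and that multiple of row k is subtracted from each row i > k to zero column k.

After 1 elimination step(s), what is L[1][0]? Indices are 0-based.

L[1][0] = -2

k=0: U[0][0]=2
  eliminate (1,0): mult=-2, new row 1: (0, -4, 1); set L[1][0]=-2
  eliminate (2,0): mult=1, new row 2: (0, 16, 0); set L[2][0]=1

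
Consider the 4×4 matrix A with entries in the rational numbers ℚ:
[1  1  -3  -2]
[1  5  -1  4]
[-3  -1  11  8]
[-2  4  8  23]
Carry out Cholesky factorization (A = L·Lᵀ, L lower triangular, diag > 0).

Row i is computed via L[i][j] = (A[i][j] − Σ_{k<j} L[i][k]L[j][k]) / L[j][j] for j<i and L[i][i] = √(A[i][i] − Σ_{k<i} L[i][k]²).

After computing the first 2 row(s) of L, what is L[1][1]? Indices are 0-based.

Step 1: L[0][0] = √(1) = 1.
  L[1][0] = (1) / L[0][0] = 1.
Step 2: L[1][1] = √(4) = 2.

L[1][1] = 2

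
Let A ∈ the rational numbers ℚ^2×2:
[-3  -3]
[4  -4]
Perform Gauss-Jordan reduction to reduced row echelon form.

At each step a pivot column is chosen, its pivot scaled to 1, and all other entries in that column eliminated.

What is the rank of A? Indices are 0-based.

pivot(0,0)=-3: scale R0 → (1, 1)
  clear (1,0): R1 −= (4)R0 → (0, -8)
pivot(1,1)=-8: scale R1 → (0, 1)
  clear (0,1): R0 −= (1)R1 → (1, 0)

rank = 2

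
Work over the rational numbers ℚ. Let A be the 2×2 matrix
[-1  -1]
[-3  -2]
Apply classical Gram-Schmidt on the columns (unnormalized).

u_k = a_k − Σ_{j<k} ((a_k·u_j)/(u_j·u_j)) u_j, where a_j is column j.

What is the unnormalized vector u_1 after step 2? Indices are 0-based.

Step 1: u_0 = a_0 = (-1, -3).
Step 2: u_1 = a_1 − (7/10)·u_0 = (-3/10, 1/10).

u_1 = (-3/10, 1/10)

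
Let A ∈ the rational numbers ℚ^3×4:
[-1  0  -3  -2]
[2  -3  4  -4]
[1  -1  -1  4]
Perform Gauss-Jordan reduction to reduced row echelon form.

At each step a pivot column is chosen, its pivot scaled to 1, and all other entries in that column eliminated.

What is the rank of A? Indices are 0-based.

pivot(0,0)=-1: scale R0 → (1, 0, 3, 2)
  clear (1,0): R1 −= (2)R0 → (0, -3, -2, -8)
  clear (2,0): R2 −= (1)R0 → (0, -1, -4, 2)
pivot(1,1)=-3: scale R1 → (0, 1, 2/3, 8/3)
  clear (2,1): R2 −= (-1)R1 → (0, 0, -10/3, 14/3)
pivot(2,2)=-10/3: scale R2 → (0, 0, 1, -7/5)
  clear (0,2): R0 −= (3)R2 → (1, 0, 0, 31/5)
  clear (1,2): R1 −= (2/3)R2 → (0, 1, 0, 18/5)

rank = 3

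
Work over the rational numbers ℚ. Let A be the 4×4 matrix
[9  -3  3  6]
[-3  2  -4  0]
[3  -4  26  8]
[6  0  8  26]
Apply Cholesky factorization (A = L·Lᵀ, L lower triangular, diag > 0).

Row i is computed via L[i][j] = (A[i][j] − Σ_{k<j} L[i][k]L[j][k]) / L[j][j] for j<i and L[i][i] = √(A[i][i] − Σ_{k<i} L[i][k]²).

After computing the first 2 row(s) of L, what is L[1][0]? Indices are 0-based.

Step 1: L[0][0] = √(9) = 3.
  L[1][0] = (-3) / L[0][0] = -1.
Step 2: L[1][1] = √(1) = 1.

L[1][0] = -1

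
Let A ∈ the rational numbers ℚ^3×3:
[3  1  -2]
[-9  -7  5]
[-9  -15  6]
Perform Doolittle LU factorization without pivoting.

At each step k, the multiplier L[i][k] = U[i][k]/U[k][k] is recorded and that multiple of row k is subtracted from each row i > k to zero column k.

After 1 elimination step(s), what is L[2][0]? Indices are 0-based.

L[2][0] = -3

k=0: U[0][0]=3
  eliminate (1,0): mult=-3, new row 1: (0, -4, -1); set L[1][0]=-3
  eliminate (2,0): mult=-3, new row 2: (0, -12, 0); set L[2][0]=-3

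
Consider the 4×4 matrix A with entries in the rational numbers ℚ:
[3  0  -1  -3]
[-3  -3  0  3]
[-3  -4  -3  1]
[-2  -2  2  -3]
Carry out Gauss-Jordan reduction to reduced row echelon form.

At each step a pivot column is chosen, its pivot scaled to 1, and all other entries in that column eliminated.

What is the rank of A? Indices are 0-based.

[1] R0 /= 3  ⇒  (1, 0, -1/3, -1)
     R1 -= -3·R0  ⇒  (0, -3, -1, 0)
     R2 -= -3·R0  ⇒  (0, -4, -4, -2)
     R3 -= -2·R0  ⇒  (0, -2, 4/3, -5)
[2] R1 /= -3  ⇒  (0, 1, 1/3, 0)
     R2 -= -4·R1  ⇒  (0, 0, -8/3, -2)
     R3 -= -2·R1  ⇒  (0, 0, 2, -5)
[3] R2 /= -8/3  ⇒  (0, 0, 1, 3/4)
     R0 -= -1/3·R2  ⇒  (1, 0, 0, -3/4)
     R1 -= 1/3·R2  ⇒  (0, 1, 0, -1/4)
     R3 -= 2·R2  ⇒  (0, 0, 0, -13/2)
[4] R3 /= -13/2  ⇒  (0, 0, 0, 1)
     R0 -= -3/4·R3  ⇒  (1, 0, 0, 0)
     R1 -= -1/4·R3  ⇒  (0, 1, 0, 0)
     R2 -= 3/4·R3  ⇒  (0, 0, 1, 0)

rank = 4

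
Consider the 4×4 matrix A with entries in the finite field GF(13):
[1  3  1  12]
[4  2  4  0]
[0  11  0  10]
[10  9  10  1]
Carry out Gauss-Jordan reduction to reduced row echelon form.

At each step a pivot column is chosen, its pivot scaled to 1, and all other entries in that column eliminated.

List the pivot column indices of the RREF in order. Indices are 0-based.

pivot(0,0)=1: scale R0 → (1, 3, 1, 12)
  clear (1,0): R1 −= (4)R0 → (0, 3, 0, 4)
  clear (3,0): R3 −= (10)R0 → (0, 5, 0, 11)
pivot(1,1)=3: scale R1 → (0, 1, 0, 10)
  clear (0,1): R0 −= (3)R1 → (1, 0, 1, 8)
  clear (2,1): R2 −= (11)R1 → (0, 0, 0, 4)
  clear (3,1): R3 −= (5)R1 → (0, 0, 0, 0)
col 2: no nonzero at/below row 2; advance.
pivot(2,3)=4: scale R2 → (0, 0, 0, 1)
  clear (0,3): R0 −= (8)R2 → (1, 0, 1, 0)
  clear (1,3): R1 −= (10)R2 → (0, 1, 0, 0)

pivot columns: 0, 1, 3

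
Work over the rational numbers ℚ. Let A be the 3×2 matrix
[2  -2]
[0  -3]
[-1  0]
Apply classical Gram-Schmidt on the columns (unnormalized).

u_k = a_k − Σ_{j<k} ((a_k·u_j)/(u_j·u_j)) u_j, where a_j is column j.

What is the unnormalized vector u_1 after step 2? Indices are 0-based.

u_1 = (-2/5, -3, -4/5)

Step 1: u_0 = a_0 = (2, 0, -1).
Step 2: u_1 = a_1 − (-4/5)·u_0 = (-2/5, -3, -4/5).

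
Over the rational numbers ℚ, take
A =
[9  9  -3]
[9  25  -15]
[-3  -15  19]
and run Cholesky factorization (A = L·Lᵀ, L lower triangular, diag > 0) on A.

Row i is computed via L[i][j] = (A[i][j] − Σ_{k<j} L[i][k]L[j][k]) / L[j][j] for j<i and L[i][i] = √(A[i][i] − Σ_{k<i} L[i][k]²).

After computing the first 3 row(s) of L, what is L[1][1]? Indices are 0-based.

Step 1: L[0][0] = √(9) = 3.
  L[1][0] = (9) / L[0][0] = 3.
Step 2: L[1][1] = √(16) = 4.
  L[2][0] = (-3) / L[0][0] = -1.
  L[2][1] = (-12) / L[1][1] = -3.
Step 3: L[2][2] = √(9) = 3.

L[1][1] = 4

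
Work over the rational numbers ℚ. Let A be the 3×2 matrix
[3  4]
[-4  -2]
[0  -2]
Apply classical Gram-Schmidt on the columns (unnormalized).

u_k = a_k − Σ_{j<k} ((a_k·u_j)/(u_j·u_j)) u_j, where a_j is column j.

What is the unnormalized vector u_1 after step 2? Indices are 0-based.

u_1 = (8/5, 6/5, -2)

Step 1: u_0 = a_0 = (3, -4, 0).
Step 2: u_1 = a_1 − (4/5)·u_0 = (8/5, 6/5, -2).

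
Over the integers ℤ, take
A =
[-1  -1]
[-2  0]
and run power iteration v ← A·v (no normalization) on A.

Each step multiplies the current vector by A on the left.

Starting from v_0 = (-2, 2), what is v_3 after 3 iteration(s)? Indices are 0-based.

v_3 = (4, 8)

v_0 = (-2, 2).
v_1 = A·v_0 = (0, 4).
v_2 = A·v_1 = (-4, 0).
v_3 = A·v_2 = (4, 8).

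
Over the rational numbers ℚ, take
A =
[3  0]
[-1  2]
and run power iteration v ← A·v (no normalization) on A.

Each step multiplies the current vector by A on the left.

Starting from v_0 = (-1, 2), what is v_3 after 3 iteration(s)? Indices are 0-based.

v_0 = (-1, 2).
v_1 = A·v_0 = (-3, 5).
v_2 = A·v_1 = (-9, 13).
v_3 = A·v_2 = (-27, 35).

v_3 = (-27, 35)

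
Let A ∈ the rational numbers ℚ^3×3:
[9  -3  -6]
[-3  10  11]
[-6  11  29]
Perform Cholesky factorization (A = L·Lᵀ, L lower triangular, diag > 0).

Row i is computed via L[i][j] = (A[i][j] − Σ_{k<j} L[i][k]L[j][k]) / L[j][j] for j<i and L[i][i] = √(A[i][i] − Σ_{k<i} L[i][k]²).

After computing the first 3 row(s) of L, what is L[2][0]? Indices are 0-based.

Step 1: L[0][0] = √(9) = 3.
  L[1][0] = (-3) / L[0][0] = -1.
Step 2: L[1][1] = √(9) = 3.
  L[2][0] = (-6) / L[0][0] = -2.
  L[2][1] = (9) / L[1][1] = 3.
Step 3: L[2][2] = √(16) = 4.

L[2][0] = -2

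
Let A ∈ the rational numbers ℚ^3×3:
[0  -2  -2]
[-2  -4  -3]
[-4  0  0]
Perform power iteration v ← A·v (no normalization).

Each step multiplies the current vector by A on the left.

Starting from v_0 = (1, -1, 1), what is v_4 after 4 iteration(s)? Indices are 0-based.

v_0 = (1, -1, 1).
v_1 = A·v_0 = (0, -1, -4).
v_2 = A·v_1 = (10, 16, 0).
v_3 = A·v_2 = (-32, -84, -40).
v_4 = A·v_3 = (248, 520, 128).

v_4 = (248, 520, 128)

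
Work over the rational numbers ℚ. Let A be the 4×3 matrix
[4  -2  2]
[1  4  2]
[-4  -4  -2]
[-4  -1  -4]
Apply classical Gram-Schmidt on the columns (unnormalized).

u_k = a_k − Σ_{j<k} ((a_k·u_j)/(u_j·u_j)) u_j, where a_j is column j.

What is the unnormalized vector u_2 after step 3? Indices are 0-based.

Step 1: u_0 = a_0 = (4, 1, -4, -4).
Step 2: u_1 = a_1 − (16/49)·u_0 = (-162/49, 180/49, -132/49, 15/49).
Step 3: u_2 = a_2 − (34/49)·u_0 − (80/519)·u_1 = (-46/173, 128/173, 206/173, -220/173).

u_2 = (-46/173, 128/173, 206/173, -220/173)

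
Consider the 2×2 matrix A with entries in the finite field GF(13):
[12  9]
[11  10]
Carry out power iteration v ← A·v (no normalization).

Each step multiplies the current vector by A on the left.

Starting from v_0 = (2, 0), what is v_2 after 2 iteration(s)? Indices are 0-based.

v_0 = (2, 0).
v_1 = A·v_0 = (11, 9).
v_2 = A·v_1 = (5, 3).

v_2 = (5, 3)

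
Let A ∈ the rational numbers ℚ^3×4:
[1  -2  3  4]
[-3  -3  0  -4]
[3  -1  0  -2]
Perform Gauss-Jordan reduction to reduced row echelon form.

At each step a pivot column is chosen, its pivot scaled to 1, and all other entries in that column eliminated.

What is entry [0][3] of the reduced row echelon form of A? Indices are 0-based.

[1] R0 /= 1  ⇒  (1, -2, 3, 4)
     R1 -= -3·R0  ⇒  (0, -9, 9, 8)
     R2 -= 3·R0  ⇒  (0, 5, -9, -14)
[2] R1 /= -9  ⇒  (0, 1, -1, -8/9)
     R0 -= -2·R1  ⇒  (1, 0, 1, 20/9)
     R2 -= 5·R1  ⇒  (0, 0, -4, -86/9)
[3] R2 /= -4  ⇒  (0, 0, 1, 43/18)
     R0 -= 1·R2  ⇒  (1, 0, 0, -1/6)
     R1 -= -1·R2  ⇒  (0, 1, 0, 3/2)

M[0][3] = -1/6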